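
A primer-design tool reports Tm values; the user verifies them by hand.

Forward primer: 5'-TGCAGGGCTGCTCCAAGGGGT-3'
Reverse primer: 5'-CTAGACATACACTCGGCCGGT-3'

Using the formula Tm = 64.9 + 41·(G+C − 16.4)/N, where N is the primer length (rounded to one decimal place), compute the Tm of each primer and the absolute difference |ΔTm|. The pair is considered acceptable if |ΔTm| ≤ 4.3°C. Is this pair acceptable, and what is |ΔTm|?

Forward: G+C = 14, N = 21 → Tm = 64.9 + 41·(14 − 16.4)/21 = 60.2°C.
Reverse: G+C = 12, N = 21 → Tm = 64.9 + 41·(12 − 16.4)/21 = 56.3°C.
|ΔTm| = |60.2 − 56.3| = 3.9°C, ≤ 4.3°C.

|ΔTm| = 3.9°C; the pair is acceptable.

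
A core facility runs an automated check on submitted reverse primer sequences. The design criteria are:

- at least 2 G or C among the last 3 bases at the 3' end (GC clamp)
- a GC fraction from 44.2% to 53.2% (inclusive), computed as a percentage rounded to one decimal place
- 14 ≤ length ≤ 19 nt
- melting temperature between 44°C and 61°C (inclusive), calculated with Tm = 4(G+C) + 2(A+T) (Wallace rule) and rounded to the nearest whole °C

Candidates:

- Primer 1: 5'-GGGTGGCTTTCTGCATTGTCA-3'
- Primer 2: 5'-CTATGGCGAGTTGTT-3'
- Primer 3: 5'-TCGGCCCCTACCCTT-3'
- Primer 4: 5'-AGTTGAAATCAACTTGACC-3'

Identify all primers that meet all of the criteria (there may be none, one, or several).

Primer 1 (21 nt, A=2 T=8 G=7 C=4): 3' end TCA has 1 G/C, need ≥2 ✗; GC 11/21 = 52.4% ✓; length 21, outside 14–19 ✗; Tm = 2·10 + 4·11 = 64°C, outside 44–61°C ✗ — fails.
Primer 2 (15 nt, A=2 T=6 G=5 C=2): 3' end GTT has 1 G/C, need ≥2 ✗; GC 7/15 = 46.7% ✓; length 15 ✓; Tm = 2·8 + 4·7 = 44°C ✓ — fails.
Primer 3 (15 nt, A=1 T=4 G=2 C=8): 3' end CTT has 1 G/C, need ≥2 ✗; GC 10/15 = 66.7%, outside 44.2–53.2% ✗; length 15 ✓; Tm = 2·5 + 4·10 = 50°C ✓ — fails.
Primer 4 (19 nt, A=7 T=5 G=3 C=4): 3' end ACC has 2 G/C ✓; GC 7/19 = 36.8%, outside 44.2–53.2% ✗; length 19 ✓; Tm = 2·12 + 4·7 = 52°C ✓ — fails.

None of the candidates satisfy all criteria.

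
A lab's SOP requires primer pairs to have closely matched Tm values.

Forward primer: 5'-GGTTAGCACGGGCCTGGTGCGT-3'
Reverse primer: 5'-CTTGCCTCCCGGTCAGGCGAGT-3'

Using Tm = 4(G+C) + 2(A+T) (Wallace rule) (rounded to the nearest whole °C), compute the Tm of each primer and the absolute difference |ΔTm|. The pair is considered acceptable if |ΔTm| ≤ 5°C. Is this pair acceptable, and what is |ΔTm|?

Forward: A=2 T=5 G=10 C=5 → Tm = 2·7 + 4·15 = 74°C.
Reverse: A=2 T=5 G=7 C=8 → Tm = 2·7 + 4·15 = 74°C.
|ΔTm| = |74 − 74| = 0°C, ≤ 5°C.

|ΔTm| = 0°C; the pair is acceptable.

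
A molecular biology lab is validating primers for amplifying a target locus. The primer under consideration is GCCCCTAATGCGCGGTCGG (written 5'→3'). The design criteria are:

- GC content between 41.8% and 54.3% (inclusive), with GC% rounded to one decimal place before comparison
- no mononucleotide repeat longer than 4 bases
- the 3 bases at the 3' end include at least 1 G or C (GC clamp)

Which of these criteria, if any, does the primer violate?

Fails: GC content.

Base counts: A=2, T=3, G=7, C=7 (length 19).
GC content: GC 14/19 = 73.7%, outside 41.8–54.3% ✗
homopolymer run: longest run = 4 ✓
GC clamp: 3' end CGG has 3 G/C ✓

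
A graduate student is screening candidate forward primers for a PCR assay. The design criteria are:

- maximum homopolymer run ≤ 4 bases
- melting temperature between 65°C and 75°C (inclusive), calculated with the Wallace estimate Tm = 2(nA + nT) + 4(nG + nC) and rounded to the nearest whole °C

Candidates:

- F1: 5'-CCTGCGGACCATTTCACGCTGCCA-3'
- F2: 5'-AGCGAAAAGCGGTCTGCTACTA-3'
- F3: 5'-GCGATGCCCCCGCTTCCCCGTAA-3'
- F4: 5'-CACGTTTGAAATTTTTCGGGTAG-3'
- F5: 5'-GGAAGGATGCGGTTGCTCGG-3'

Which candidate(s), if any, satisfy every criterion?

F2 and F5.

F1 (24 nt, A=4 T=5 G=5 C=10): longest run = 3 ✓; Tm = 2·9 + 4·15 = 78°C, outside 65–75°C ✗ — fails.
F2 (22 nt, A=7 T=4 G=6 C=5): longest run = 4 ✓; Tm = 2·11 + 4·11 = 66°C ✓ — passes.
F3 (23 nt, A=3 T=4 G=5 C=11): longest run = 5, exceeds 4 ✗; Tm = 2·7 + 4·16 = 78°C, outside 65–75°C ✗ — fails.
F4 (23 nt, A=5 T=9 G=6 C=3): longest run = 5, exceeds 4 ✗; Tm = 2·14 + 4·9 = 64°C, outside 65–75°C ✗ — fails.
F5 (20 nt, A=3 T=4 G=10 C=3): longest run = 2 ✓; Tm = 2·7 + 4·13 = 66°C ✓ — passes.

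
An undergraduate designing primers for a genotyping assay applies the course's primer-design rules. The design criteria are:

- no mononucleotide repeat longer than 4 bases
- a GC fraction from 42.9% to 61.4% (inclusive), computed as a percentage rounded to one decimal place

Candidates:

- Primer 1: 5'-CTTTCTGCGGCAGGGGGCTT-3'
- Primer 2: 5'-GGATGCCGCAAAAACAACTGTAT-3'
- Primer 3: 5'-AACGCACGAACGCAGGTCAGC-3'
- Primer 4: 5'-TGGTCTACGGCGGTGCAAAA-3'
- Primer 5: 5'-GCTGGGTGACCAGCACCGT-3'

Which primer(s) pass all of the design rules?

Primer 4 only.

Primer 1 (20 nt, A=1 T=6 G=8 C=5): longest run = 5, exceeds 4 ✗; GC 13/20 = 65.0%, outside 42.9–61.4% ✗ — fails.
Primer 2 (23 nt, A=9 T=4 G=5 C=5): longest run = 5, exceeds 4 ✗; GC 10/23 = 43.5% ✓ — fails.
Primer 3 (21 nt, A=7 T=1 G=6 C=7): longest run = 2 ✓; GC 13/21 = 61.9%, outside 42.9–61.4% ✗ — fails.
Primer 4 (20 nt, A=5 T=4 G=7 C=4): longest run = 4 ✓; GC 11/20 = 55.0% ✓ — passes.
Primer 5 (19 nt, A=3 T=3 G=7 C=6): longest run = 3 ✓; GC 13/19 = 68.4%, outside 42.9–61.4% ✗ — fails.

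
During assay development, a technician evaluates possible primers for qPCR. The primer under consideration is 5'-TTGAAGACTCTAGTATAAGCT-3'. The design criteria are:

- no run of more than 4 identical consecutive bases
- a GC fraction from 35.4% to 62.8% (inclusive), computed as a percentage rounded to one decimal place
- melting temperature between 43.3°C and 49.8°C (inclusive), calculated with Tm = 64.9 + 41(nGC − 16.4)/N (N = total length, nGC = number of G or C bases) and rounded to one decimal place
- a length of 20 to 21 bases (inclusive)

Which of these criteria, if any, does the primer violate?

Fails: GC content.

Base counts: A=7, T=7, G=4, C=3 (length 21).
homopolymer run: longest run = 2 ✓
GC content: GC 7/21 = 33.3%, outside 35.4–62.8% ✗
Tm: Tm = 64.9 + 41·(7 − 16.4)/21 = 46.5°C ✓
length: length 21 ✓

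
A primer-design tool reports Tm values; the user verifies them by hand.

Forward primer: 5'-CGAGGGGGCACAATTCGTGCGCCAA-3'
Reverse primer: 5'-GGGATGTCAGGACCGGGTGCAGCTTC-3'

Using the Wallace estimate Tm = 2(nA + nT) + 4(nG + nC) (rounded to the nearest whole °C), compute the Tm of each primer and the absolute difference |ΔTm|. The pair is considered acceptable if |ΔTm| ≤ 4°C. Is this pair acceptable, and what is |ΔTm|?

|ΔTm| = 4°C; the pair is acceptable.

Forward: A=6 T=3 G=9 C=7 → Tm = 2·9 + 4·16 = 82°C.
Reverse: A=4 T=5 G=11 C=6 → Tm = 2·9 + 4·17 = 86°C.
|ΔTm| = |82 − 86| = 4°C, ≤ 4°C.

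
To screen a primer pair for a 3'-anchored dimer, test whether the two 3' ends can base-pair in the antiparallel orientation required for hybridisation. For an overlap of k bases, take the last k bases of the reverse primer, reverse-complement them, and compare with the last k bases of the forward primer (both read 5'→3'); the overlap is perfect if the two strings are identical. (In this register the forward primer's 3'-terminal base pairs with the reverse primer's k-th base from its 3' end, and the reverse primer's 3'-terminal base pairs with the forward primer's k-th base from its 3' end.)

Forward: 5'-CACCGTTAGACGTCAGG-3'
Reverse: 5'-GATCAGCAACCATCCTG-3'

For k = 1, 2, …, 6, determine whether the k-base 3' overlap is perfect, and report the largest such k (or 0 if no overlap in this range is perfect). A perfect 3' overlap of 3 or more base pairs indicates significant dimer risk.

Last 6 bases (5'→3') — forward …GTCAGG, reverse …ATCCTG.
Reverse complement of the reverse primer's last 6 bases: CAGGAT; its first k bases are the reverse complement of the reverse primer's last k bases, so a perfect k-base overlap needs the forward primer's last k bases to equal them.
Comparing (forward last k vs required): k=1: G vs C ✗; k=2: GG vs CA ✗; k=3: AGG vs CAG ✗; k=4: CAGG vs CAGG ✓; k=5: TCAGG vs CAGGA ✗; k=6: GTCAGG vs CAGGAT ✗.
Only k = 4 is perfect, so the longest perfect 3' overlap is 4.

Longest perfect overlap: 4 complementary base pairs; significant dimer risk (threshold 3).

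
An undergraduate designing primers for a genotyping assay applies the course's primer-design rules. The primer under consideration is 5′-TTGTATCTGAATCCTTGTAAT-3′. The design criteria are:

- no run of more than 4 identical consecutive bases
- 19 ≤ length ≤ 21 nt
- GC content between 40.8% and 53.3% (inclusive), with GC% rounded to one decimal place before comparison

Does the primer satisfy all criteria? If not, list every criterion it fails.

Fails: GC content.

Base counts: A=5, T=10, G=3, C=3 (length 21).
homopolymer run: longest run = 2 ✓
length: length 21 ✓
GC content: GC 6/21 = 28.6%, outside 40.8–53.3% ✗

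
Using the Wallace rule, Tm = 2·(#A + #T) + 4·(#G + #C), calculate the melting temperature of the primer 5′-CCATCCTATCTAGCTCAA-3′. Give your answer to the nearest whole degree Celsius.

52°C

Base counts: A=5, T=5, G=1, C=7 (length 18).
Tm = 2·(5+5) + 4·(1+7) = 2·10 + 4·8 = 20 + 32 = 52°C.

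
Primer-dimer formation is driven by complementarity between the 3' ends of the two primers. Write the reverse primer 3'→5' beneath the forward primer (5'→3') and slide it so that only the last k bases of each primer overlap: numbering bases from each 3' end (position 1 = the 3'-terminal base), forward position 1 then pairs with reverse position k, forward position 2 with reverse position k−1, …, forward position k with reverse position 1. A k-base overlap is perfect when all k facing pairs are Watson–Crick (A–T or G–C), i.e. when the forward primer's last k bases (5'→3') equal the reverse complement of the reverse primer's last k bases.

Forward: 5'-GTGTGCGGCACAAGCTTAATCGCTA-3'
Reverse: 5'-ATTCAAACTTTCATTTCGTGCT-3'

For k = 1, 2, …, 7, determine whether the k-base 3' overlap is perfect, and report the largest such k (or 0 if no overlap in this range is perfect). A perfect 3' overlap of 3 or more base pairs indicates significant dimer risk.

Last 7 bases (5'→3') — forward …ATCGCTA, reverse …TCGTGCT.
Reverse complement of the reverse primer's last 7 bases: AGCACGA; its first k bases are the reverse complement of the reverse primer's last k bases, so a perfect k-base overlap needs the forward primer's last k bases to equal them.
Comparing (forward last k vs required): k=1: A vs A ✓; k=2: TA vs AG ✗; k=3: CTA vs AGC ✗; k=4: GCTA vs AGCA ✗; k=5: CGCTA vs AGCAC ✗; k=6: TCGCTA vs AGCACG ✗; k=7: ATCGCTA vs AGCACGA ✗.
Only k = 1 is perfect, so the longest perfect 3' overlap is 1.

Longest perfect overlap: 1 complementary base pair; below the dimer-risk threshold (threshold 3).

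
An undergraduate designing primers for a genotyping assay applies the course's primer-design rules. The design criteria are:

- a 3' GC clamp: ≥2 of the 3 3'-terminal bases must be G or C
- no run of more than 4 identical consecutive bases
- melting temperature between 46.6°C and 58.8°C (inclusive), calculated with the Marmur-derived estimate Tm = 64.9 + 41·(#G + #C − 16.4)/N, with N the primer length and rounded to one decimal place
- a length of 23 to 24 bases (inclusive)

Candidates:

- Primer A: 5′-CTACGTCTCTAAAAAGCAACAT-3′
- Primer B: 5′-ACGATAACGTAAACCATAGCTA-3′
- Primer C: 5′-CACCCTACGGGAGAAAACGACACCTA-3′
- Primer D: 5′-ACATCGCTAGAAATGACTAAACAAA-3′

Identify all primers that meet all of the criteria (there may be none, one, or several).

None of the candidates satisfy all criteria.

Primer A (22 nt, A=9 T=5 G=2 C=6): 3' end CAT has 1 G/C, need ≥2 ✗; longest run = 5, exceeds 4 ✗; Tm = 64.9 + 41·(8 − 16.4)/22 = 49.2°C ✓; length 22, outside 23–24 ✗ — fails.
Primer B (22 nt, A=10 T=4 G=3 C=5): 3' end CTA has 1 G/C, need ≥2 ✗; longest run = 3 ✓; Tm = 64.9 + 41·(8 − 16.4)/22 = 49.2°C ✓; length 22, outside 23–24 ✗ — fails.
Primer C (26 nt, A=10 T=2 G=5 C=9): 3' end CTA has 1 G/C, need ≥2 ✗; longest run = 4 ✓; Tm = 64.9 + 41·(14 − 16.4)/26 = 61.1°C, outside 46.6–58.8°C ✗; length 26, outside 23–24 ✗ — fails.
Primer D (25 nt, A=13 T=4 G=3 C=5): 3' end AAA has 0 G/C, need ≥2 ✗; longest run = 3 ✓; Tm = 64.9 + 41·(8 − 16.4)/25 = 51.1°C ✓; length 25, outside 23–24 ✗ — fails.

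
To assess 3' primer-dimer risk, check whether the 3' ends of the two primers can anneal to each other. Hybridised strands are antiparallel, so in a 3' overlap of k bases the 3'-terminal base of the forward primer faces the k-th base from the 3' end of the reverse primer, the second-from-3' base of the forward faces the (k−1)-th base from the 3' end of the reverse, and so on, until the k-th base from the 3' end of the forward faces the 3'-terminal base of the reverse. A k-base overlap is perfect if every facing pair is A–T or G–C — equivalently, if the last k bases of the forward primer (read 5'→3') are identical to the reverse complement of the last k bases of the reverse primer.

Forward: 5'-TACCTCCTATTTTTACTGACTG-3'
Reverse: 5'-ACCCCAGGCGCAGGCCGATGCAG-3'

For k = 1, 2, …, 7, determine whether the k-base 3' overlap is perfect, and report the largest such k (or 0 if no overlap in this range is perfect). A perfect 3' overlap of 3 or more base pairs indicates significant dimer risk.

Longest perfect overlap: 3 complementary base pairs; significant dimer risk (threshold 3).

Last 7 bases (5'→3') — forward …CTGACTG, reverse …GATGCAG.
Reverse complement of the reverse primer's last 7 bases: CTGCATC; its first k bases are the reverse complement of the reverse primer's last k bases, so a perfect k-base overlap needs the forward primer's last k bases to equal them.
Comparing (forward last k vs required): k=1: G vs C ✗; k=2: TG vs CT ✗; k=3: CTG vs CTG ✓; k=4: ACTG vs CTGC ✗; k=5: GACTG vs CTGCA ✗; k=6: TGACTG vs CTGCAT ✗; k=7: CTGACTG vs CTGCATC ✗.
Only k = 3 is perfect, so the longest perfect 3' overlap is 3.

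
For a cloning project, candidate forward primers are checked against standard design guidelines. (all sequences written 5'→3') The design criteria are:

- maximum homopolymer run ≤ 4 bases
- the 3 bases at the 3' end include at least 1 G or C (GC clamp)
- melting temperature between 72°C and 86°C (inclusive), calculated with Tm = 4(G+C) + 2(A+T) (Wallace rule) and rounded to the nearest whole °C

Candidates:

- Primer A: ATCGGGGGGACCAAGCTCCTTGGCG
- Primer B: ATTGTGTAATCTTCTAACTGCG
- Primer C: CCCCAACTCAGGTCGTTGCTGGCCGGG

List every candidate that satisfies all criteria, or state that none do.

Primer A (25 nt, A=4 T=4 G=10 C=7): longest run = 6, exceeds 4 ✗; 3' end GCG has 3 G/C ✓; Tm = 2·8 + 4·17 = 84°C ✓ — fails.
Primer B (22 nt, A=5 T=9 G=4 C=4): longest run = 2 ✓; 3' end GCG has 3 G/C ✓; Tm = 2·14 + 4·8 = 60°C, outside 72–86°C ✗ — fails.
Primer C (27 nt, A=3 T=5 G=9 C=10): longest run = 4 ✓; 3' end GGG has 3 G/C ✓; Tm = 2·8 + 4·19 = 92°C, outside 72–86°C ✗ — fails.

None of the candidates satisfy all criteria.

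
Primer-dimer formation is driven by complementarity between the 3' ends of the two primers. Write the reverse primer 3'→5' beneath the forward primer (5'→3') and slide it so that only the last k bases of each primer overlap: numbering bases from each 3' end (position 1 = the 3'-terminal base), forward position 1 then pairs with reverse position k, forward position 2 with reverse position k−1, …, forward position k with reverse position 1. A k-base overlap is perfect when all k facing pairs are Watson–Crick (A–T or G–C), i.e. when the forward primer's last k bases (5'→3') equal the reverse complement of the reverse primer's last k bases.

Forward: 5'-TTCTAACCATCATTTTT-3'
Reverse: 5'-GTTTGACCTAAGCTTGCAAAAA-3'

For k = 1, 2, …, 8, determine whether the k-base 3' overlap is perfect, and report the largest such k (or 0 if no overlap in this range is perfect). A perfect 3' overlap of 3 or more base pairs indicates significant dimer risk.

Longest perfect overlap: 5 complementary base pairs; significant dimer risk (threshold 3).

Last 8 bases (5'→3') — forward …TCATTTTT, reverse …TGCAAAAA.
Reverse complement of the reverse primer's last 8 bases: TTTTTGCA; its first k bases are the reverse complement of the reverse primer's last k bases, so a perfect k-base overlap needs the forward primer's last k bases to equal them.
Comparing (forward last k vs required): k=1: T vs T ✓; k=2: TT vs TT ✓; k=3: TTT vs TTT ✓; k=4: TTTT vs TTTT ✓; k=5: TTTTT vs TTTTT ✓; k=6: ATTTTT vs TTTTTG ✗; k=7: CATTTTT vs TTTTTGC ✗; k=8: TCATTTTT vs TTTTTGCA ✗.
Perfect overlaps at k = 1, 2, 3, 4, 5; the largest is 5.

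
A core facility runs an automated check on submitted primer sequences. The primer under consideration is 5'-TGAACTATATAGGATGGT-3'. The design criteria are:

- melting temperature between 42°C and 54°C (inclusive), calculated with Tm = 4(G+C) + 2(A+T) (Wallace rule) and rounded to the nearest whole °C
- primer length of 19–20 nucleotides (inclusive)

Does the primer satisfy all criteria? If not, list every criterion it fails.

Fails: length.

Base counts: A=6, T=6, G=5, C=1 (length 18).
Tm: Tm = 2·12 + 4·6 = 48°C ✓
length: length 18, outside 19–20 ✗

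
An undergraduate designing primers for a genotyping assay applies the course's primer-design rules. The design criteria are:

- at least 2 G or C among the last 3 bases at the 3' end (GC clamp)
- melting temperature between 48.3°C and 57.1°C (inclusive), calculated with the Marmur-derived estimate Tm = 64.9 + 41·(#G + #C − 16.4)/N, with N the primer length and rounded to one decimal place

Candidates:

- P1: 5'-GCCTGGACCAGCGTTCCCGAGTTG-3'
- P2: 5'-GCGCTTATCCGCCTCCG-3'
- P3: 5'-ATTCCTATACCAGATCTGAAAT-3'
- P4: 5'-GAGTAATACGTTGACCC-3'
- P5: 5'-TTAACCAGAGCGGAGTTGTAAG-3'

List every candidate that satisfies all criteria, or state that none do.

P1 (24 nt, A=3 T=5 G=8 C=8): 3' end TTG has 1 G/C, need ≥2 ✗; Tm = 64.9 + 41·(16 − 16.4)/24 = 64.2°C, outside 48.3–57.1°C ✗ — fails.
P2 (17 nt, A=1 T=4 G=4 C=8): 3' end CCG has 3 G/C ✓; Tm = 64.9 + 41·(12 − 16.4)/17 = 54.3°C ✓ — passes.
P3 (22 nt, A=8 T=7 G=2 C=5): 3' end AAT has 0 G/C, need ≥2 ✗; Tm = 64.9 + 41·(7 − 16.4)/22 = 47.4°C, outside 48.3–57.1°C ✗ — fails.
P4 (17 nt, A=5 T=4 G=4 C=4): 3' end CCC has 3 G/C ✓; Tm = 64.9 + 41·(8 − 16.4)/17 = 44.6°C, outside 48.3–57.1°C ✗ — fails.
P5 (22 nt, A=7 T=5 G=7 C=3): 3' end AAG has 1 G/C, need ≥2 ✗; Tm = 64.9 + 41·(10 − 16.4)/22 = 53.0°C ✓ — fails.

P2 only.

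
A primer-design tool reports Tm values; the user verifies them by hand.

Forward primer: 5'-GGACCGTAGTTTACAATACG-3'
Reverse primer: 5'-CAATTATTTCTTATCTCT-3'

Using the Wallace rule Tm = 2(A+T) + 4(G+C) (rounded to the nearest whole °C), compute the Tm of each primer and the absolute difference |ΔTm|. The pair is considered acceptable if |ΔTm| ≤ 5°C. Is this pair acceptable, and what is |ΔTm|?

|ΔTm| = 14°C; the pair is not acceptable.

Forward: A=6 T=5 G=5 C=4 → Tm = 2·11 + 4·9 = 58°C.
Reverse: A=4 T=10 G=0 C=4 → Tm = 2·14 + 4·4 = 44°C.
|ΔTm| = |58 − 44| = 14°C, > 5°C.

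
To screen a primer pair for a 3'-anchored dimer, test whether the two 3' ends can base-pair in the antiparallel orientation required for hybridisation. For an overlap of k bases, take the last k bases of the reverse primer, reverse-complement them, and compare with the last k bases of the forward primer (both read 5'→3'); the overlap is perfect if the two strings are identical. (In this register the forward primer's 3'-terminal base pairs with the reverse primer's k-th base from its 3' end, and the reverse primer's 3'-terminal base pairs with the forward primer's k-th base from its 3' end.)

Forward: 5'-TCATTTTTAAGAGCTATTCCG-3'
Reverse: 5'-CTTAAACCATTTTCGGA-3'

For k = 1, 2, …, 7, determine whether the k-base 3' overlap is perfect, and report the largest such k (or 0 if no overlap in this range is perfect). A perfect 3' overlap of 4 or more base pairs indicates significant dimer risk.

Last 7 bases (5'→3') — forward …TATTCCG, reverse …TTTCGGA.
Reverse complement of the reverse primer's last 7 bases: TCCGAAA; its first k bases are the reverse complement of the reverse primer's last k bases, so a perfect k-base overlap needs the forward primer's last k bases to equal them.
Comparing (forward last k vs required): k=1: G vs T ✗; k=2: CG vs TC ✗; k=3: CCG vs TCC ✗; k=4: TCCG vs TCCG ✓; k=5: TTCCG vs TCCGA ✗; k=6: ATTCCG vs TCCGAA ✗; k=7: TATTCCG vs TCCGAAA ✗.
Only k = 4 is perfect, so the longest perfect 3' overlap is 4.

Longest perfect overlap: 4 complementary base pairs; significant dimer risk (threshold 4).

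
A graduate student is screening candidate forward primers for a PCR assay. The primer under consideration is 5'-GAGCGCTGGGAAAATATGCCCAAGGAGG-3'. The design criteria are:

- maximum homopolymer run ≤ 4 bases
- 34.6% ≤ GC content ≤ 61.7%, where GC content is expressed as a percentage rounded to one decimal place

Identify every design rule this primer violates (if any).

Base counts: A=9, T=3, G=11, C=5 (length 28).
homopolymer run: longest run = 4 ✓
GC content: GC 16/28 = 57.1% ✓

Meets all criteria.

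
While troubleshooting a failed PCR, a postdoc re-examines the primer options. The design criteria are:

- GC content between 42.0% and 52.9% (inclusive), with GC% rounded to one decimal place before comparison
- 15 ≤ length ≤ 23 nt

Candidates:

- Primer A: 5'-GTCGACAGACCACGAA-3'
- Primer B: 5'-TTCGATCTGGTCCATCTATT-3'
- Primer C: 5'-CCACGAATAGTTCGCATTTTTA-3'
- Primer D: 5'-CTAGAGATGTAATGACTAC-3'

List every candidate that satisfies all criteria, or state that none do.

None of the candidates satisfy all criteria.

Primer A (16 nt, A=6 T=1 G=4 C=5): GC 9/16 = 56.3%, outside 42.0–52.9% ✗; length 16 ✓ — fails.
Primer B (20 nt, A=3 T=9 G=3 C=5): GC 8/20 = 40.0%, outside 42.0–52.9% ✗; length 20 ✓ — fails.
Primer C (22 nt, A=6 T=8 G=3 C=5): GC 8/22 = 36.4%, outside 42.0–52.9% ✗; length 22 ✓ — fails.
Primer D (19 nt, A=7 T=5 G=4 C=3): GC 7/19 = 36.8%, outside 42.0–52.9% ✗; length 19 ✓ — fails.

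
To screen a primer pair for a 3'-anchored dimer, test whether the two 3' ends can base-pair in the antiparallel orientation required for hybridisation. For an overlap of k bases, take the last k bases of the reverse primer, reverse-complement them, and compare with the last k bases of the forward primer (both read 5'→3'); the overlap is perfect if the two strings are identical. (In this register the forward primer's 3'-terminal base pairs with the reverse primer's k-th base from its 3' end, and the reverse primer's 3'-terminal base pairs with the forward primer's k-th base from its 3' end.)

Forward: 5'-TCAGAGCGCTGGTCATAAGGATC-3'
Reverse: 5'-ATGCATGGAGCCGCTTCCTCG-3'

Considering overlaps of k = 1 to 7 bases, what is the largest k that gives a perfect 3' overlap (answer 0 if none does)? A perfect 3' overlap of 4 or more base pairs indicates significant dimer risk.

Last 7 bases (5'→3') — forward …AAGGATC, reverse …TTCCTCG.
Reverse complement of the reverse primer's last 7 bases: CGAGGAA; its first k bases are the reverse complement of the reverse primer's last k bases, so a perfect k-base overlap needs the forward primer's last k bases to equal them.
Comparing (forward last k vs required): k=1: C vs C ✓; k=2: TC vs CG ✗; k=3: ATC vs CGA ✗; k=4: GATC vs CGAG ✗; k=5: GGATC vs CGAGG ✗; k=6: AGGATC vs CGAGGA ✗; k=7: AAGGATC vs CGAGGAA ✗.
Only k = 1 is perfect, so the longest perfect 3' overlap is 1.

Longest perfect overlap: 1 complementary base pair; below the dimer-risk threshold (threshold 4).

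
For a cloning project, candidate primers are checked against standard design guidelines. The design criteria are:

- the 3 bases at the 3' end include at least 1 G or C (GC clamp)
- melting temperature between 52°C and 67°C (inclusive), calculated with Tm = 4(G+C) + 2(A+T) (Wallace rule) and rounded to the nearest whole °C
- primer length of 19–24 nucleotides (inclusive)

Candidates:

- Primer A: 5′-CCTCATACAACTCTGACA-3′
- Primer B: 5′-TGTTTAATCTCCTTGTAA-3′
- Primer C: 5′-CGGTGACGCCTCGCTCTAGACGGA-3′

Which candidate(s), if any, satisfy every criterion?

None of the candidates satisfy all criteria.

Primer A (18 nt, A=6 T=4 G=1 C=7): 3' end ACA has 1 G/C ✓; Tm = 2·10 + 4·8 = 52°C ✓; length 18, outside 19–24 ✗ — fails.
Primer B (18 nt, A=4 T=9 G=2 C=3): 3' end TAA has 0 G/C, need ≥1 ✗; Tm = 2·13 + 4·5 = 46°C, outside 52–67°C ✗; length 18, outside 19–24 ✗ — fails.
Primer C (24 nt, A=4 T=4 G=8 C=8): 3' end GGA has 2 G/C ✓; Tm = 2·8 + 4·16 = 80°C, outside 52–67°C ✗; length 24 ✓ — fails.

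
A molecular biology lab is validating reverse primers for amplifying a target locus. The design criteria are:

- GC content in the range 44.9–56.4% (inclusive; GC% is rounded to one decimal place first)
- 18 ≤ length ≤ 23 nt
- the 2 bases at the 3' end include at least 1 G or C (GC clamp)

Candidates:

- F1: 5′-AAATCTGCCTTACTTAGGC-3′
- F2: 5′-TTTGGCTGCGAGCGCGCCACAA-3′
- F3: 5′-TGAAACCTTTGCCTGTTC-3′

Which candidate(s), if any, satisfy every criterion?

F1 (19 nt, A=5 T=6 G=3 C=5): GC 8/19 = 42.1%, outside 44.9–56.4% ✗; length 19 ✓; 3' end GC has 2 G/C ✓ — fails.
F2 (22 nt, A=4 T=4 G=7 C=7): GC 14/22 = 63.6%, outside 44.9–56.4% ✗; length 22 ✓; 3' end AA has 0 G/C, need ≥1 ✗ — fails.
F3 (18 nt, A=3 T=7 G=3 C=5): GC 8/18 = 44.4%, outside 44.9–56.4% ✗; length 18 ✓; 3' end TC has 1 G/C ✓ — fails.

None of the candidates satisfy all criteria.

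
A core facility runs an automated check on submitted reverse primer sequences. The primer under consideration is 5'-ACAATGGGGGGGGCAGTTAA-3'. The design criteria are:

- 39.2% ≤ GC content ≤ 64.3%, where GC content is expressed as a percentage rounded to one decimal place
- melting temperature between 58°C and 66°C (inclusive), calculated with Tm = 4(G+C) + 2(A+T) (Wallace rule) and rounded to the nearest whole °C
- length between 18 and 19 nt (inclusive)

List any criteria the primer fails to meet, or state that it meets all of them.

Fails: length.

Base counts: A=6, T=3, G=9, C=2 (length 20).
GC content: GC 11/20 = 55.0% ✓
Tm: Tm = 2·9 + 4·11 = 62°C ✓
length: length 20, outside 18–19 ✗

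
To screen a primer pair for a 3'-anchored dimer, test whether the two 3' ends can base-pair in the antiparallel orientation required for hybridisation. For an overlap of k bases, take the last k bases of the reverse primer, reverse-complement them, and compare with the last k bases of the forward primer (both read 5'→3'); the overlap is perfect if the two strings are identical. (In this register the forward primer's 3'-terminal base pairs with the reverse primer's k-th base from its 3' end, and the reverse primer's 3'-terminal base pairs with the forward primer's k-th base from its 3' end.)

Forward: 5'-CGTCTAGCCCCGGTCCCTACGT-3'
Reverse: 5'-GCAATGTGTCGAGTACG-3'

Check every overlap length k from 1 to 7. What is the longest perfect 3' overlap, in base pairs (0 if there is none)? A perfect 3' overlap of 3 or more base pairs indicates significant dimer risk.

Last 7 bases (5'→3') — forward …CCTACGT, reverse …GAGTACG.
Reverse complement of the reverse primer's last 7 bases: CGTACTC; its first k bases are the reverse complement of the reverse primer's last k bases, so a perfect k-base overlap needs the forward primer's last k bases to equal them.
Comparing (forward last k vs required): k=1: T vs C ✗; k=2: GT vs CG ✗; k=3: CGT vs CGT ✓; k=4: ACGT vs CGTA ✗; k=5: TACGT vs CGTAC ✗; k=6: CTACGT vs CGTACT ✗; k=7: CCTACGT vs CGTACTC ✗.
Only k = 3 is perfect, so the longest perfect 3' overlap is 3.

Longest perfect overlap: 3 complementary base pairs; significant dimer risk (threshold 3).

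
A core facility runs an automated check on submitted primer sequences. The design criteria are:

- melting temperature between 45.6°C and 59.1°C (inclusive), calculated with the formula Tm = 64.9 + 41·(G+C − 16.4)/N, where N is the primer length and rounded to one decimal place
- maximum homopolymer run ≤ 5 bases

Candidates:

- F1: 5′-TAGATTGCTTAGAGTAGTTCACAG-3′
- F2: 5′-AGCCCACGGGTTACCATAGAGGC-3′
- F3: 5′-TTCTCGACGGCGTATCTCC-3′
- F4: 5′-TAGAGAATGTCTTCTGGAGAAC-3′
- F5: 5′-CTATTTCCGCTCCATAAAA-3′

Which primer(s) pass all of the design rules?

F1 (24 nt, A=7 T=8 G=6 C=3): Tm = 64.9 + 41·(9 − 16.4)/24 = 52.3°C ✓; longest run = 2 ✓ — passes.
F2 (23 nt, A=6 T=3 G=7 C=7): Tm = 64.9 + 41·(14 − 16.4)/23 = 60.6°C, outside 45.6–59.1°C ✗; longest run = 3 ✓ — fails.
F3 (19 nt, A=2 T=6 G=4 C=7): Tm = 64.9 + 41·(11 − 16.4)/19 = 53.2°C ✓; longest run = 2 ✓ — passes.
F4 (22 nt, A=7 T=6 G=6 C=3): Tm = 64.9 + 41·(9 − 16.4)/22 = 51.1°C ✓; longest run = 2 ✓ — passes.
F5 (19 nt, A=6 T=6 G=1 C=6): Tm = 64.9 + 41·(7 − 16.4)/19 = 44.6°C, outside 45.6–59.1°C ✗; longest run = 4 ✓ — fails.

F1, F3 and F4.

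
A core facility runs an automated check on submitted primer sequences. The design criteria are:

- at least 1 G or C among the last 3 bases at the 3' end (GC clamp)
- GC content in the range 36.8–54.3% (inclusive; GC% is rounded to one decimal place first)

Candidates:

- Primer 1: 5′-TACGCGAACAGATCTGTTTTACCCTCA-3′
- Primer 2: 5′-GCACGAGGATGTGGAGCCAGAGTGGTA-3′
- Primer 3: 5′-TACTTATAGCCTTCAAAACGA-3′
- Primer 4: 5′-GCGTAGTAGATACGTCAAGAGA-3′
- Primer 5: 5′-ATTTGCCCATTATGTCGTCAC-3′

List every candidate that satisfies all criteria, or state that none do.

Primer 1 (27 nt, A=7 T=8 G=4 C=8): 3' end TCA has 1 G/C ✓; GC 12/27 = 44.4% ✓ — passes.
Primer 2 (27 nt, A=7 T=4 G=12 C=4): 3' end GTA has 1 G/C ✓; GC 16/27 = 59.3%, outside 36.8–54.3% ✗ — fails.
Primer 3 (21 nt, A=8 T=6 G=2 C=5): 3' end CGA has 2 G/C ✓; GC 7/21 = 33.3%, outside 36.8–54.3% ✗ — fails.
Primer 4 (22 nt, A=8 T=4 G=7 C=3): 3' end AGA has 1 G/C ✓; GC 10/22 = 45.5% ✓ — passes.
Primer 5 (21 nt, A=4 T=8 G=3 C=6): 3' end CAC has 2 G/C ✓; GC 9/21 = 42.9% ✓ — passes.

Primer 1, Primer 4 and Primer 5.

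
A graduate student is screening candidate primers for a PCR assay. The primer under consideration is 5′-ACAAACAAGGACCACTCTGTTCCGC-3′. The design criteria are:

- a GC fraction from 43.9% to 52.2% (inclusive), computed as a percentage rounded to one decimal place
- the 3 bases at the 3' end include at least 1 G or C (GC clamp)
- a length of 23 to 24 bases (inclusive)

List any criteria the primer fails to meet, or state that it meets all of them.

Fails: length.

Base counts: A=8, T=4, G=4, C=9 (length 25).
GC content: GC 13/25 = 52.0% ✓
GC clamp: 3' end CGC has 3 G/C ✓
length: length 25, outside 23–24 ✗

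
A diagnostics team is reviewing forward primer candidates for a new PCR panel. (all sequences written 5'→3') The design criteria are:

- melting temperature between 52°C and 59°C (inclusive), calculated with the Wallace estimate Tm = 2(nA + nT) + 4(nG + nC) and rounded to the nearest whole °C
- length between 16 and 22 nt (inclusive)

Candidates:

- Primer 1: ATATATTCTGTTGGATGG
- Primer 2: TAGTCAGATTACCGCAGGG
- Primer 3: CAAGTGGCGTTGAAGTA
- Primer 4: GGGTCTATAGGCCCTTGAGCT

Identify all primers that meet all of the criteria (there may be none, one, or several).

Primer 2 only.

Primer 1 (18 nt, A=4 T=8 G=5 C=1): Tm = 2·12 + 4·6 = 48°C, outside 52–59°C ✗; length 18 ✓ — fails.
Primer 2 (19 nt, A=5 T=4 G=6 C=4): Tm = 2·9 + 4·10 = 58°C ✓; length 19 ✓ — passes.
Primer 3 (17 nt, A=5 T=4 G=6 C=2): Tm = 2·9 + 4·8 = 50°C, outside 52–59°C ✗; length 17 ✓ — fails.
Primer 4 (21 nt, A=3 T=6 G=7 C=5): Tm = 2·9 + 4·12 = 66°C, outside 52–59°C ✗; length 21 ✓ — fails.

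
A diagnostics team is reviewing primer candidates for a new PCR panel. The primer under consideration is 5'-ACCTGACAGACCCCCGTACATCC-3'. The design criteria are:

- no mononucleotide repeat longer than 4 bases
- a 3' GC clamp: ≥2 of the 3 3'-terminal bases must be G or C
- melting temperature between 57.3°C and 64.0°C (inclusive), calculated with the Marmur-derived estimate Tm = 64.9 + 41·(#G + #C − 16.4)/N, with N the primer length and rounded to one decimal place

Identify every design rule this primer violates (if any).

Fails: homopolymer run.

Base counts: A=6, T=3, G=3, C=11 (length 23).
homopolymer run: longest run = 5, exceeds 4 ✗
GC clamp: 3' end TCC has 2 G/C ✓
Tm: Tm = 64.9 + 41·(14 − 16.4)/23 = 60.6°C ✓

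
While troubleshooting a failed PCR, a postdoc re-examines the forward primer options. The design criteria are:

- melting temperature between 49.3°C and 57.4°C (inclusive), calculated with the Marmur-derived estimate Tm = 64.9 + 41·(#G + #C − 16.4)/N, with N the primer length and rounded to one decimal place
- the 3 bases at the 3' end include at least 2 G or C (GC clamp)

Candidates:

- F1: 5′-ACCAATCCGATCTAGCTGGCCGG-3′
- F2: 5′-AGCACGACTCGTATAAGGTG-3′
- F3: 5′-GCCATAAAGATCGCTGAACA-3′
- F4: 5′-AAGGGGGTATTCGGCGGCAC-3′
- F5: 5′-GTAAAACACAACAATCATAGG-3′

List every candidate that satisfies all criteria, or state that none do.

F1 (23 nt, A=5 T=4 G=6 C=8): Tm = 64.9 + 41·(14 − 16.4)/23 = 60.6°C, outside 49.3–57.4°C ✗; 3' end CGG has 3 G/C ✓ — fails.
F2 (20 nt, A=6 T=4 G=6 C=4): Tm = 64.9 + 41·(10 − 16.4)/20 = 51.8°C ✓; 3' end GTG has 2 G/C ✓ — passes.
F3 (20 nt, A=8 T=3 G=4 C=5): Tm = 64.9 + 41·(9 − 16.4)/20 = 49.7°C ✓; 3' end ACA has 1 G/C, need ≥2 ✗ — fails.
F4 (20 nt, A=4 T=3 G=9 C=4): Tm = 64.9 + 41·(13 − 16.4)/20 = 57.9°C, outside 49.3–57.4°C ✗; 3' end CAC has 2 G/C ✓ — fails.
F5 (21 nt, A=11 T=3 G=3 C=4): Tm = 64.9 + 41·(7 − 16.4)/21 = 46.5°C, outside 49.3–57.4°C ✗; 3' end AGG has 2 G/C ✓ — fails.

F2 only.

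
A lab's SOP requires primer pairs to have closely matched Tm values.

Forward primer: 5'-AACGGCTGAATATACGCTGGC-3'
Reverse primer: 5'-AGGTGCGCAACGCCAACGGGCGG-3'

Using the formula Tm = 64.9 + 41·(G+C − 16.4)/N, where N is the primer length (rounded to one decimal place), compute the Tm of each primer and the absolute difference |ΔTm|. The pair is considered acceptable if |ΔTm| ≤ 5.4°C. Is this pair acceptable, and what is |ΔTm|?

Forward: G+C = 11, N = 21 → Tm = 64.9 + 41·(11 − 16.4)/21 = 54.4°C.
Reverse: G+C = 17, N = 23 → Tm = 64.9 + 41·(17 − 16.4)/23 = 66.0°C.
|ΔTm| = |54.4 − 66.0| = 11.6°C, > 5.4°C.

|ΔTm| = 11.6°C; the pair is not acceptable.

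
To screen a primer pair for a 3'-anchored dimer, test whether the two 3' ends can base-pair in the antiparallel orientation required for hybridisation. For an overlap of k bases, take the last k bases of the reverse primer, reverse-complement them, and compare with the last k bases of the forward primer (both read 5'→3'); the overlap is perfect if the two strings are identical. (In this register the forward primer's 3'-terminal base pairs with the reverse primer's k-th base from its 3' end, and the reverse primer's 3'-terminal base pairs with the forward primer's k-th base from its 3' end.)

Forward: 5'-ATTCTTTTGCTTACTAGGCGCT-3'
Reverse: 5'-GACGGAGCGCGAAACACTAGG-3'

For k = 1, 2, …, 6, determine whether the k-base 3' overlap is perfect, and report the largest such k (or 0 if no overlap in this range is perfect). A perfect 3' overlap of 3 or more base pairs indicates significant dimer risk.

Longest perfect overlap: 0 complementary base pairs; below the dimer-risk threshold (threshold 3).

Last 6 bases (5'→3') — forward …GGCGCT, reverse …ACTAGG.
Reverse complement of the reverse primer's last 6 bases: CCTAGT; its first k bases are the reverse complement of the reverse primer's last k bases, so a perfect k-base overlap needs the forward primer's last k bases to equal them.
Comparing (forward last k vs required): k=1: T vs C ✗; k=2: CT vs CC ✗; k=3: GCT vs CCT ✗; k=4: CGCT vs CCTA ✗; k=5: GCGCT vs CCTAG ✗; k=6: GGCGCT vs CCTAGT ✗.
No overlap length from 1 to 6 is perfect, so the longest perfect 3' overlap is 0.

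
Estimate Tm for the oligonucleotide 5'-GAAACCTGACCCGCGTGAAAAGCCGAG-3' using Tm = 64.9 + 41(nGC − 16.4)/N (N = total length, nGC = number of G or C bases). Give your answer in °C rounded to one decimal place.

Base counts: A=9, T=2, G=8, C=8; G+C = 16, N = 27.
Tm = 64.9 + 41·(16 − 16.4)/27 = 64.9 + -16.40/27 = 64.3°C.

64.3°C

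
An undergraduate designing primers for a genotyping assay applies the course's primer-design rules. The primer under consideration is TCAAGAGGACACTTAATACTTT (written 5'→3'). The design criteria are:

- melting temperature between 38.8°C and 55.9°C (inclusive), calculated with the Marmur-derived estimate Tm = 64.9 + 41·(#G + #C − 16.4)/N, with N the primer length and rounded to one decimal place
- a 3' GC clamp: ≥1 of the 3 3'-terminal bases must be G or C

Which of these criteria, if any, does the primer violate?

Fails: GC clamp.

Base counts: A=8, T=7, G=3, C=4 (length 22).
Tm: Tm = 64.9 + 41·(7 − 16.4)/22 = 47.4°C ✓
GC clamp: 3' end TTT has 0 G/C, need ≥1 ✗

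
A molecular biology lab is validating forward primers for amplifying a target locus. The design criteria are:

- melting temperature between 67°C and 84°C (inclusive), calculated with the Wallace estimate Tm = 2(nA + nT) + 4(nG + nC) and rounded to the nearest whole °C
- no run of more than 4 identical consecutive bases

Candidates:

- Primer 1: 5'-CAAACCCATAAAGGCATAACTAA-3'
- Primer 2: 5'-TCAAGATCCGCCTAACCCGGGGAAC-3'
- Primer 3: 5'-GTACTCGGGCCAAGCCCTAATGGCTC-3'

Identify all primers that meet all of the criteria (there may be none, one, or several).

Primer 2 and Primer 3.

Primer 1 (23 nt, A=12 T=3 G=2 C=6): Tm = 2·15 + 4·8 = 62°C, outside 67–84°C ✗; longest run = 3 ✓ — fails.
Primer 2 (25 nt, A=7 T=3 G=6 C=9): Tm = 2·10 + 4·15 = 80°C ✓; longest run = 4 ✓ — passes.
Primer 3 (26 nt, A=5 T=5 G=7 C=9): Tm = 2·10 + 4·16 = 84°C ✓; longest run = 3 ✓ — passes.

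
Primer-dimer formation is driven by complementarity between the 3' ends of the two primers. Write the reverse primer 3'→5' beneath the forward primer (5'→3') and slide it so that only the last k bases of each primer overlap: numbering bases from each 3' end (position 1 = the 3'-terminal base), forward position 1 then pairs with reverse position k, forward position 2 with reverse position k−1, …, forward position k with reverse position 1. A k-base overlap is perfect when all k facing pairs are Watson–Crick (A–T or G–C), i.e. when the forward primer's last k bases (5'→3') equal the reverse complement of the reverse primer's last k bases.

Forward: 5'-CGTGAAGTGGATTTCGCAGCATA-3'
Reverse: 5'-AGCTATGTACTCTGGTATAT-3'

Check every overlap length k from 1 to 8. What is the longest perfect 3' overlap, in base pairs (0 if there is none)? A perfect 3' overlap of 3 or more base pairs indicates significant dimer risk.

Longest perfect overlap: 3 complementary base pairs; significant dimer risk (threshold 3).

Last 8 bases (5'→3') — forward …GCAGCATA, reverse …TGGTATAT.
Reverse complement of the reverse primer's last 8 bases: ATATACCA; its first k bases are the reverse complement of the reverse primer's last k bases, so a perfect k-base overlap needs the forward primer's last k bases to equal them.
Comparing (forward last k vs required): k=1: A vs A ✓; k=2: TA vs AT ✗; k=3: ATA vs ATA ✓; k=4: CATA vs ATAT ✗; k=5: GCATA vs ATATA ✗; k=6: AGCATA vs ATATAC ✗; k=7: CAGCATA vs ATATACC ✗; k=8: GCAGCATA vs ATATACCA ✗.
Perfect overlaps at k = 1, 3; the largest is 3.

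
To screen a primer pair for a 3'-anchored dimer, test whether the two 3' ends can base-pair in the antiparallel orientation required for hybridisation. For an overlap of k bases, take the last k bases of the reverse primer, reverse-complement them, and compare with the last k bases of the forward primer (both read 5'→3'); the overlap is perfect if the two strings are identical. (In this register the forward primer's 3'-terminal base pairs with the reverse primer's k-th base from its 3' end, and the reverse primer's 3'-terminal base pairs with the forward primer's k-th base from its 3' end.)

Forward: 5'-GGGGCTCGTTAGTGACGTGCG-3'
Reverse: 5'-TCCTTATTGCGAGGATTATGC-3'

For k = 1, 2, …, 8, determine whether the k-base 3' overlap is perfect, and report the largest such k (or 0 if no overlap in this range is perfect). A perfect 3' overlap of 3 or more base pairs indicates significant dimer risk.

Longest perfect overlap: 1 complementary base pair; below the dimer-risk threshold (threshold 3).

Last 8 bases (5'→3') — forward …GACGTGCG, reverse …GATTATGC.
Reverse complement of the reverse primer's last 8 bases: GCATAATC; its first k bases are the reverse complement of the reverse primer's last k bases, so a perfect k-base overlap needs the forward primer's last k bases to equal them.
Comparing (forward last k vs required): k=1: G vs G ✓; k=2: CG vs GC ✗; k=3: GCG vs GCA ✗; k=4: TGCG vs GCAT ✗; k=5: GTGCG vs GCATA ✗; k=6: CGTGCG vs GCATAA ✗; k=7: ACGTGCG vs GCATAAT ✗; k=8: GACGTGCG vs GCATAATC ✗.
Only k = 1 is perfect, so the longest perfect 3' overlap is 1.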